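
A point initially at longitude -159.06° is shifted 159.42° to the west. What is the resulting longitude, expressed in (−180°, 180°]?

Start at -159.06°; shift −159.42° → -318.48°.
-318.48° lies outside (−180°, 180°]; add 360° → +41.52°.

+41.52°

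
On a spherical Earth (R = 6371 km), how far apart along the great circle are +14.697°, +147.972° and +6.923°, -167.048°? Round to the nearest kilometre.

4979 km

Δλ = -167.048 − 147.972 = -315.020°; wrapped into (−180°, 180°]: 44.980°.
Δφ = 6.923 − 14.697 = -7.774°.
a = sin²(Δφ/2) + cos φ₁ · cos φ₂ · sin²(Δλ/2) = 0.145099.
c = 2·atan2(√a, √(1−a)) = 0.78158 rad → d = 6371·c ≈ 4979.44 km.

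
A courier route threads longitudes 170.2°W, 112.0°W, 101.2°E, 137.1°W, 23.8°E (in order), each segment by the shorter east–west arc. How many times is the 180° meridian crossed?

2

Leg 1: -170.2° → -112.0°, shortest Δλ = 58.2° (east) — does not cross 180°.
Leg 2: -112.0° → +101.2°, shortest Δλ = -146.8° (west) — crosses 180°.
Leg 3: +101.2° → -137.1°, shortest Δλ = 121.7° (east) — crosses 180°.
Leg 4: -137.1° → +23.8°, shortest Δλ = 160.9° (east) — does not cross 180°.
Total crossings: 2.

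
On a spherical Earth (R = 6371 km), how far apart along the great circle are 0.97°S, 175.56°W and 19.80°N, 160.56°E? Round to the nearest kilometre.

Δλ = 160.56 − -175.56 = 336.12°; wrapped into (−180°, 180°]: -23.88°.
Δφ = 19.80 − -0.97 = 20.77°.
a = sin²(Δφ/2) + cos φ₁ · cos φ₂ · sin²(Δλ/2) = 0.072760.
c = 2·atan2(√a, √(1−a)) = 0.54625 rad → d = 6371·c ≈ 3480.15 km.

3480 km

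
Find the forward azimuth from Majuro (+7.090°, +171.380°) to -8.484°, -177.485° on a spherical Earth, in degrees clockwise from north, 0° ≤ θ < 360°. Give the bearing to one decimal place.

144.3°

Δλ = -177.485 − 171.380 = -348.865°; wrapped into (−180°, 180°]: 11.135°.
θ = atan2( sin Δλ · cos φ₂ , cos φ₁ · sin φ₂ − sin φ₁ · cos φ₂ · cos Δλ )
  = atan2(0.19101, -0.26618) = 144.338° → normalised to [0°, 360°): 144.338°.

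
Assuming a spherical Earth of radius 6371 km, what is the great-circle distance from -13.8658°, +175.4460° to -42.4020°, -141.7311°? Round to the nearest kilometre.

Δλ = -141.7311 − 175.4460 = -317.1771°; wrapped into (−180°, 180°]: 42.8229°.
Δφ = -42.4020 − -13.8658 = -28.5362°.
a = sin²(Δφ/2) + cos φ₁ · cos φ₂ · sin²(Δλ/2) = 0.156286.
c = 2·atan2(√a, √(1−a)) = 0.81285 rad → d = 6371·c ≈ 5178.70 km.

5179 km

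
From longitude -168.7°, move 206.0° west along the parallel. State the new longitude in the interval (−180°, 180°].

-14.7°

Start at -168.7°; shift −206.0° → -374.7°.
-374.7° lies outside (−180°, 180°]; add 360° → -14.7°.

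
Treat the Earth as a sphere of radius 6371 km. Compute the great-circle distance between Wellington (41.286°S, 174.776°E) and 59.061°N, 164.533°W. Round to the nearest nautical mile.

Δλ = -164.533 − 174.776 = -339.309°; wrapped into (−180°, 180°]: 20.691°.
Δφ = 59.061 − -41.286 = 100.347°.
a = sin²(Δφ/2) + cos φ₁ · cos φ₂ · sin²(Δλ/2) = 0.602264.
c = 2·atan2(√a, √(1−a)) = 1.77678 rad → d = 6371·c ≈ 11319.85 km ≈ 6112.23 nmi.

6112 nmi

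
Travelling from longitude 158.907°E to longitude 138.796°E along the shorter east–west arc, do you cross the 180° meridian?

Signed shortest Δλ = ((138.796 − 158.907 + 180) mod 360) − 180 = -20.111°.
Going west by 20.111° from +158.907° reaches +138.796° without touching 180°.

No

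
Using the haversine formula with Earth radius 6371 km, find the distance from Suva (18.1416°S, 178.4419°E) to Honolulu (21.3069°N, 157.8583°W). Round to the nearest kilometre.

Δλ = -157.8583 − 178.4419 = -336.3002°; wrapped into (−180°, 180°]: 23.6998°.
Δφ = 21.3069 − -18.1416 = 39.4485°.
a = sin²(Δφ/2) + cos φ₁ · cos φ₂ · sin²(Δλ/2) = 0.151235.
c = 2·atan2(√a, √(1−a)) = 0.79885 rad → d = 6371·c ≈ 5089.48 km.

5089 km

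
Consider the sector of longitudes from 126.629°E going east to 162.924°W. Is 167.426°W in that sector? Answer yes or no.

Yes

Band width going east from +126.629° to -162.924°: ((-162.924 − 126.629) mod 360) = 70.447°.
Offset of -167.426° east of the west edge: ((-167.426 − 126.629) mod 360) = 65.945°.
65.945° ≤ 70.447° ⇒ inside.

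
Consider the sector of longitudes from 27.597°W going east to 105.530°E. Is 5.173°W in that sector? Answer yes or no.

Band width going east from -27.597° to +105.530°: ((105.530 − -27.597) mod 360) = 133.127°.
Offset of -5.173° east of the west edge: ((-5.173 − -27.597) mod 360) = 22.424°.
22.424° ≤ 133.127° ⇒ inside.

Yes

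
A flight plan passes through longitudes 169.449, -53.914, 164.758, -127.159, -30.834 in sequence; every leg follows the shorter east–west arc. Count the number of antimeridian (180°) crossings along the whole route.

Leg 1: +169.449° → -53.914°, shortest Δλ = 136.637° (east) — crosses 180°.
Leg 2: -53.914° → +164.758°, shortest Δλ = -141.328° (west) — crosses 180°.
Leg 3: +164.758° → -127.159°, shortest Δλ = 68.083° (east) — crosses 180°.
Leg 4: -127.159° → -30.834°, shortest Δλ = 96.325° (east) — does not cross 180°.
Total crossings: 3.

3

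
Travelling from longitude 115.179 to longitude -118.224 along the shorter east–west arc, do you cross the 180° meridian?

Yes

Naïve |-118.224 − 115.179| = 233.403° > 180°, so the shorter arc goes the other way round — across 180°.
Signed shortest Δλ = ((-118.224 − 115.179 + 180) mod 360) − 180 = 126.597°.
Going east by 126.597° from +115.179° passes through 180° before reaching -118.224°.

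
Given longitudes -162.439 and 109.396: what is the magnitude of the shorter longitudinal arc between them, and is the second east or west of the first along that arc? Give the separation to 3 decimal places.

Raw difference: 109.396 − -162.439 = 271.835°.
Normalise into (−180°, 180°]: 271.835° − 360° = -88.165°.
Negative ⇒ the second point lies to the west; separation 88.165°.

88.165° west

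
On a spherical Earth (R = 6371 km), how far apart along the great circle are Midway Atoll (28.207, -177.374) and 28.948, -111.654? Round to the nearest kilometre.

Δλ = -111.654 − -177.374 = 65.720°.
Δφ = 28.948 − 28.207 = 0.741°.
a = sin²(Δφ/2) + cos φ₁ · cos φ₂ · sin²(Δλ/2) = 0.227068.
c = 2·atan2(√a, √(1−a)) = 0.99338 rad → d = 6371·c ≈ 6328.79 km.

6329 km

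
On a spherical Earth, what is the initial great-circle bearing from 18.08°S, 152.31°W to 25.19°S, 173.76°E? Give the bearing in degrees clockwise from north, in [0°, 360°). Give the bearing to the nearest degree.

Δλ = 173.76 − -152.31 = 326.07°; wrapped into (−180°, 180°]: -33.93°.
θ = atan2( sin Δλ · cos φ₂ , cos φ₁ · sin φ₂ − sin φ₁ · cos φ₂ · cos Δλ )
  = atan2(-0.50510, -0.17159) = -108.764° → normalised to [0°, 360°): 251.236°.

251°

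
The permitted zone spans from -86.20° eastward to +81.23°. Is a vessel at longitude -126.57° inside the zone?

No

Band width going east from -86.20° to +81.23°: ((81.23 − -86.20) mod 360) = 167.43°.
Offset of -126.57° east of the west edge: ((-126.57 − -86.20) mod 360) = 319.63°.
319.63° > 167.43° ⇒ outside.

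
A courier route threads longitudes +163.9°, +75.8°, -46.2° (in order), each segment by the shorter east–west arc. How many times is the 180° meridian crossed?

0

Leg 1: +163.9° → +75.8°, shortest Δλ = -88.1° (west) — does not cross 180°.
Leg 2: +75.8° → -46.2°, shortest Δλ = -122.0° (west) — does not cross 180°.
Total crossings: 0.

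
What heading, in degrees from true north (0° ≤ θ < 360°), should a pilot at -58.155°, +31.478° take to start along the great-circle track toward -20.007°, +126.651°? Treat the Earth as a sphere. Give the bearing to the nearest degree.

105°

Δλ = 126.651 − 31.478 = 95.173°.
θ = atan2( sin Δλ · cos φ₂ , cos φ₁ · sin φ₂ − sin φ₁ · cos φ₂ · cos Δλ )
  = atan2(0.93582, -0.25249) = 105.099° → normalised to [0°, 360°): 105.099°.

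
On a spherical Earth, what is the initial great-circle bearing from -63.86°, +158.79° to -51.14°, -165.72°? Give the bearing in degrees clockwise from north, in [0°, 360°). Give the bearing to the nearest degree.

Δλ = -165.72 − 158.79 = -324.51°; wrapped into (−180°, 180°]: 35.49°.
θ = atan2( sin Δλ · cos φ₂ , cos φ₁ · sin φ₂ − sin φ₁ · cos φ₂ · cos Δλ )
  = atan2(0.36426, 0.11554) = 72.401° → normalised to [0°, 360°): 72.401°.

72°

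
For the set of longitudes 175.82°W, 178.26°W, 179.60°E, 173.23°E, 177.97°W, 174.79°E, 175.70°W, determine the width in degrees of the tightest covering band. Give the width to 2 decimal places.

Sort the longitudes: -178.26°, -177.97°, -175.82°, -175.70°, +173.23°, +174.79°, +179.60°.
Eastward gaps between consecutive values (wrapping around): 0.29°, 2.15°, 0.12°, 348.93°, 1.56°, 4.81°, 2.14°.
Largest gap = 348.93° ⇒ minimal covering band is its complement: 360° − 348.93° = 11.07°.
Band runs from +173.23° eastward to -175.70°, crossing the antimeridian.

11.07°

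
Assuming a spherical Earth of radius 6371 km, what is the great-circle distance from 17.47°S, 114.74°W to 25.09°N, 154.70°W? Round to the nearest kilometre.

6412 km

Δλ = -154.70 − -114.74 = -39.96°.
Δφ = 25.09 − -17.47 = 42.56°.
a = sin²(Δφ/2) + cos φ₁ · cos φ₂ · sin²(Δλ/2) = 0.232575.
c = 2·atan2(√a, √(1−a)) = 1.00647 rad → d = 6371·c ≈ 6412.20 km.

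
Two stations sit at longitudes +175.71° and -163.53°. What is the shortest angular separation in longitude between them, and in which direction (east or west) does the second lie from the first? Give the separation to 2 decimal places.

20.76° east

Raw difference: -163.53 − 175.71 = -339.24°.
Normalise into (−180°, 180°]: -339.24° + 360° = 20.76°.
Positive ⇒ the second point lies to the east; separation 20.76°.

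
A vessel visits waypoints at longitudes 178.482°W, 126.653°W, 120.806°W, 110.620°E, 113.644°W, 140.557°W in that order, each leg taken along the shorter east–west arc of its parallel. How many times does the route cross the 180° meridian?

Leg 1: -178.482° → -126.653°, shortest Δλ = 51.829° (east) — does not cross 180°.
Leg 2: -126.653° → -120.806°, shortest Δλ = 5.847° (east) — does not cross 180°.
Leg 3: -120.806° → +110.620°, shortest Δλ = -128.574° (west) — crosses 180°.
Leg 4: +110.620° → -113.644°, shortest Δλ = 135.736° (east) — crosses 180°.
Leg 5: -113.644° → -140.557°, shortest Δλ = -26.913° (west) — does not cross 180°.
Total crossings: 2.

2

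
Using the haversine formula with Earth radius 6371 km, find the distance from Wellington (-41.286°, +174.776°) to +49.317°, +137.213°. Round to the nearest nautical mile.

Δλ = 137.213 − 174.776 = -37.563°.
Δφ = 49.317 − -41.286 = 90.603°.
a = sin²(Δφ/2) + cos φ₁ · cos φ₂ · sin²(Δλ/2) = 0.556037.
c = 2·atan2(√a, √(1−a)) = 1.68311 rad → d = 6371·c ≈ 10723.08 km ≈ 5790.00 nmi.

5790 nmi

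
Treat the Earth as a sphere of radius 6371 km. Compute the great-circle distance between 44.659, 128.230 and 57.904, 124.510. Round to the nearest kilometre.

Δλ = 124.510 − 128.230 = -3.720°.
Δφ = 57.904 − 44.659 = 13.245°.
a = sin²(Δφ/2) + cos φ₁ · cos φ₂ · sin²(Δλ/2) = 0.013699.
c = 2·atan2(√a, √(1−a)) = 0.23462 rad → d = 6371·c ≈ 1494.76 km.

1495 km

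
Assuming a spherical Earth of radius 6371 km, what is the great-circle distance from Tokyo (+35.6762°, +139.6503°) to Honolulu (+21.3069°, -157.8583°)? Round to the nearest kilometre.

Δλ = -157.8583 − 139.6503 = -297.5086°; wrapped into (−180°, 180°]: 62.4914°.
Δφ = 21.3069 − 35.6762 = -14.3693°.
a = sin²(Δφ/2) + cos φ₁ · cos φ₂ · sin²(Δλ/2) = 0.219266.
c = 2·atan2(√a, √(1−a)) = 0.97464 rad → d = 6371·c ≈ 6209.42 km.

6209 km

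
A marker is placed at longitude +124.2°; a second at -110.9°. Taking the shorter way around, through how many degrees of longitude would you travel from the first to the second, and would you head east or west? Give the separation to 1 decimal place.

124.9° east

Raw difference: -110.9 − 124.2 = -235.1°.
Normalise into (−180°, 180°]: -235.1° + 360° = 124.9°.
Positive ⇒ the second point lies to the east; separation 124.9°.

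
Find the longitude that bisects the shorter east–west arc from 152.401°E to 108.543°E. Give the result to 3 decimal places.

Signed shortest Δλ from +152.401° to +108.543° is -43.858°.
Midpoint longitude = +152.401° + (-43.858°)/2 = +152.401° − 21.929° = +130.472°.

130.472°E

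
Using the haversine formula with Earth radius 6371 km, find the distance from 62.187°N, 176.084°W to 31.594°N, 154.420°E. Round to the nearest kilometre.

4000 km

Δλ = 154.420 − -176.084 = 330.504°; wrapped into (−180°, 180°]: -29.496°.
Δφ = 31.594 − 62.187 = -30.593°.
a = sin²(Δφ/2) + cos φ₁ · cos φ₂ · sin²(Δλ/2) = 0.095353.
c = 2·atan2(√a, √(1−a)) = 0.62785 rad → d = 6371·c ≈ 4000.02 km.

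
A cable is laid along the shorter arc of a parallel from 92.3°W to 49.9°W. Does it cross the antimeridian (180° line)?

No

Signed shortest Δλ = ((-49.9 − -92.3 + 180) mod 360) − 180 = 42.4°.
Going east by 42.4° from -92.3° reaches -49.9° without touching 180°.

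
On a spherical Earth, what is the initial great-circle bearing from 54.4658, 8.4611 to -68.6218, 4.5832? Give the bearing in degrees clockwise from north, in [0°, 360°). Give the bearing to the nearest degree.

182°

Δλ = 4.5832 − 8.4611 = -3.8779°.
θ = atan2( sin Δλ · cos φ₂ , cos φ₁ · sin φ₂ − sin φ₁ · cos φ₂ · cos Δλ )
  = atan2(-0.02465, -0.83716) = -178.313° → normalised to [0°, 360°): 181.687°.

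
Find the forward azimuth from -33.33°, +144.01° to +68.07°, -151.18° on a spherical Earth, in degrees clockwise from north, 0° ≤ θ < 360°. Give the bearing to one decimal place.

Δλ = -151.18 − 144.01 = -295.19°; wrapped into (−180°, 180°]: 64.81°.
θ = atan2( sin Δλ · cos φ₂ , cos φ₁ · sin φ₂ − sin φ₁ · cos φ₂ · cos Δλ )
  = atan2(0.33796, 0.86240) = 21.399° → normalised to [0°, 360°): 21.399°.

21.4°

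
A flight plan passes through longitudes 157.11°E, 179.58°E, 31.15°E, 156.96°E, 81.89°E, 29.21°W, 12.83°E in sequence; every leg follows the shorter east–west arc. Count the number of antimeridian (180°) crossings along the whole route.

Leg 1: +157.11° → +179.58°, shortest Δλ = 22.47° (east) — does not cross 180°.
Leg 2: +179.58° → +31.15°, shortest Δλ = -148.43° (west) — does not cross 180°.
Leg 3: +31.15° → +156.96°, shortest Δλ = 125.81° (east) — does not cross 180°.
Leg 4: +156.96° → +81.89°, shortest Δλ = -75.07° (west) — does not cross 180°.
Leg 5: +81.89° → -29.21°, shortest Δλ = -111.1° (west) — does not cross 180°.
Leg 6: -29.21° → +12.83°, shortest Δλ = 42.04° (east) — does not cross 180°.
Total crossings: 0.

0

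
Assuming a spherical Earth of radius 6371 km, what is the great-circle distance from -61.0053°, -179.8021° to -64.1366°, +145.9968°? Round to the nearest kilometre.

Δλ = 145.9968 − -179.8021 = 325.7989°; wrapped into (−180°, 180°]: -34.2011°.
Δφ = -64.1366 − -61.0053 = -3.1313°.
a = sin²(Δφ/2) + cos φ₁ · cos φ₂ · sin²(Δλ/2) = 0.019030.
c = 2·atan2(√a, √(1−a)) = 0.27678 rad → d = 6371·c ≈ 1763.36 km.

1763 km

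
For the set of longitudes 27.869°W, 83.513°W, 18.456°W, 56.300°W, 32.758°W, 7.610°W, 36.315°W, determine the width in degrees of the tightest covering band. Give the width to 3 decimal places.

Sort the longitudes: -83.513°, -56.300°, -36.315°, -32.758°, -27.869°, -18.456°, -7.610°.
Eastward gaps between consecutive values (wrapping around): 27.213°, 19.985°, 3.557°, 4.889°, 9.413°, 10.846°, 284.097°.
Largest gap = 284.097° ⇒ minimal covering band is its complement: 360° − 284.097° = 75.903°.
Band runs from -83.513° eastward to -7.610°.

75.903°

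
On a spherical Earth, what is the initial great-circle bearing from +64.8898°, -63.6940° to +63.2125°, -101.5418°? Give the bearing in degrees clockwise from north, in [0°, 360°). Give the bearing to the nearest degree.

282°

Δλ = -101.5418 − -63.6940 = -37.8478°.
θ = atan2( sin Δλ · cos φ₂ , cos φ₁ · sin φ₂ − sin φ₁ · cos φ₂ · cos Δλ )
  = atan2(-0.27652, 0.05657) = -78.437° → normalised to [0°, 360°): 281.563°.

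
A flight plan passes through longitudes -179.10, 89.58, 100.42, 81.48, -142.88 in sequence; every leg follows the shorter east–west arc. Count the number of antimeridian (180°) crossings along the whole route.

2

Leg 1: -179.10° → +89.58°, shortest Δλ = -91.32° (west) — crosses 180°.
Leg 2: +89.58° → +100.42°, shortest Δλ = 10.84° (east) — does not cross 180°.
Leg 3: +100.42° → +81.48°, shortest Δλ = -18.94° (west) — does not cross 180°.
Leg 4: +81.48° → -142.88°, shortest Δλ = 135.64° (east) — crosses 180°.
Total crossings: 2.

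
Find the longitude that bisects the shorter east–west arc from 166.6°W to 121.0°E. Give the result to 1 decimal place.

Signed shortest Δλ from -166.6° to +121.0° is -72.4°.
Midpoint longitude = -166.6° + (-72.4°)/2 = -166.6° − 36.2° = -202.8°.
Normalise into (−180°, 180°]: +157.2°.
(The naïve average (-166.6 + +121.0)/2 = -22.8° is on the wrong side of the globe.)

157.2°E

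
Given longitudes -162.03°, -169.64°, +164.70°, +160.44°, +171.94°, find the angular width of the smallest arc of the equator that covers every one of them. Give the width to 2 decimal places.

Sort the longitudes: -169.64°, -162.03°, +160.44°, +164.70°, +171.94°.
Eastward gaps between consecutive values (wrapping around): 7.61°, 322.47°, 4.26°, 7.24°, 18.42°.
Largest gap = 322.47° ⇒ minimal covering band is its complement: 360° − 322.47° = 37.53°.
Band runs from +160.44° eastward to -162.03°, crossing the antimeridian.

37.53°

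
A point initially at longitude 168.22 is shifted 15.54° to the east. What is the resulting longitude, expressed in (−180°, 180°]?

-176.24°

Start at +168.22°; shift +15.54° → +183.76°.
+183.76° lies outside (−180°, 180°]; subtract 360° → -176.24°.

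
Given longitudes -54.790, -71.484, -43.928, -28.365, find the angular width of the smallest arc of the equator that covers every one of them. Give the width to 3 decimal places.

Sort the longitudes: -71.484°, -54.790°, -43.928°, -28.365°.
Eastward gaps between consecutive values (wrapping around): 16.694°, 10.862°, 15.563°, 316.881°.
Largest gap = 316.881° ⇒ minimal covering band is its complement: 360° − 316.881° = 43.119°.
Band runs from -71.484° eastward to -28.365°.

43.119°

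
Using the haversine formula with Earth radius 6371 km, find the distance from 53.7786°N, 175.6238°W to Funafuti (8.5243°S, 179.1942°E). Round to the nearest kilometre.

6945 km

Δλ = 179.1942 − -175.6238 = 354.8180°; wrapped into (−180°, 180°]: -5.1820°.
Δφ = -8.5243 − 53.7786 = -62.3029°.
a = sin²(Δφ/2) + cos φ₁ · cos φ₂ · sin²(Δλ/2) = 0.268796.
c = 2·atan2(√a, √(1−a)) = 1.09009 rad → d = 6371·c ≈ 6944.94 km.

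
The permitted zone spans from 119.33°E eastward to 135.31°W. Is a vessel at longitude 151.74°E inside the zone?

Band width going east from +119.33° to -135.31°: ((-135.31 − 119.33) mod 360) = 105.36°.
Offset of +151.74° east of the west edge: ((151.74 − 119.33) mod 360) = 32.41°.
32.41° ≤ 105.36° ⇒ inside.

Yes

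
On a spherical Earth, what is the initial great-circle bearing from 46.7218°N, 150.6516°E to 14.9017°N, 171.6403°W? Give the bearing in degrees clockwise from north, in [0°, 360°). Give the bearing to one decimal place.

Δλ = -171.6403 − 150.6516 = -322.2919°; wrapped into (−180°, 180°]: 37.7081°.
θ = atan2( sin Δλ · cos φ₂ , cos φ₁ · sin φ₂ − sin φ₁ · cos φ₂ · cos Δλ )
  = atan2(0.59107, -0.38031) = 122.758° → normalised to [0°, 360°): 122.758°.

122.8°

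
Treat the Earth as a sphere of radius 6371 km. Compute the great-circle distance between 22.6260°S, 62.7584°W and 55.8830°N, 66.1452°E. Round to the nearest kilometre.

14462 km

Δλ = 66.1452 − -62.7584 = 128.9036°.
Δφ = 55.8830 − -22.6260 = 78.5090°.
a = sin²(Δφ/2) + cos φ₁ · cos φ₂ · sin²(Δλ/2) = 0.821817.
c = 2·atan2(√a, √(1−a)) = 2.27003 rad → d = 6371·c ≈ 14462.39 km.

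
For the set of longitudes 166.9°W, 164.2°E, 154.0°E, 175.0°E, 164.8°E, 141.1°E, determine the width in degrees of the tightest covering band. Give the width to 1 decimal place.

52.0°

Sort the longitudes: -166.9°, +141.1°, +154.0°, +164.2°, +164.8°, +175.0°.
Eastward gaps between consecutive values (wrapping around): 308.0°, 12.9°, 10.2°, 0.6°, 10.2°, 18.1°.
Largest gap = 308.0° ⇒ minimal covering band is its complement: 360° − 308.0° = 52.0°.
Band runs from +141.1° eastward to -166.9°, crossing the antimeridian.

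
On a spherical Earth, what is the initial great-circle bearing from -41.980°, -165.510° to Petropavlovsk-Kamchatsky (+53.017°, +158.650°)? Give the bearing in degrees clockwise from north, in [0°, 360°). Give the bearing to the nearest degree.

Δλ = 158.650 − -165.510 = 324.160°; wrapped into (−180°, 180°]: -35.840°.
θ = atan2( sin Δλ · cos φ₂ , cos φ₁ · sin φ₂ − sin φ₁ · cos φ₂ · cos Δλ )
  = atan2(-0.35224, 0.92001) = -20.950° → normalised to [0°, 360°): 339.050°.

339°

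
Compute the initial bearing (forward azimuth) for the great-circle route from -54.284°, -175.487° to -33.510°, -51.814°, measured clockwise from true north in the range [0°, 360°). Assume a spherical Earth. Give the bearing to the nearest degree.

135°

Δλ = -51.814 − -175.487 = 123.673°.
θ = atan2( sin Δλ · cos φ₂ , cos φ₁ · sin φ₂ − sin φ₁ · cos φ₂ · cos Δλ )
  = atan2(0.69389, -0.69764) = 135.154° → normalised to [0°, 360°): 135.154°.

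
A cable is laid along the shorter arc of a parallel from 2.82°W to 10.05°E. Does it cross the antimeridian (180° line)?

Signed shortest Δλ = ((10.05 − -2.82 + 180) mod 360) − 180 = 12.87°.
Going east by 12.87° from -2.82° reaches +10.05° without touching 180°.

No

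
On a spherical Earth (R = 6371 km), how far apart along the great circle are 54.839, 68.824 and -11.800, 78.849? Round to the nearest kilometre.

7470 km

Δλ = 78.849 − 68.824 = 10.025°.
Δφ = -11.800 − 54.839 = -66.639°.
a = sin²(Δφ/2) + cos φ₁ · cos φ₂ · sin²(Δλ/2) = 0.306042.
c = 2·atan2(√a, √(1−a)) = 1.17243 rad → d = 6371·c ≈ 7469.53 km.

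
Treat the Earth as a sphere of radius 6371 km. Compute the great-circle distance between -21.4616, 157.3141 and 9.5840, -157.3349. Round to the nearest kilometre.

6034 km

Δλ = -157.3349 − 157.3141 = -314.6490°; wrapped into (−180°, 180°]: 45.3510°.
Δφ = 9.5840 − -21.4616 = 31.0456°.
a = sin²(Δφ/2) + cos φ₁ · cos φ₂ · sin²(Δλ/2) = 0.208005.
c = 2·atan2(√a, √(1−a)) = 0.94716 rad → d = 6371·c ≈ 6034.37 km.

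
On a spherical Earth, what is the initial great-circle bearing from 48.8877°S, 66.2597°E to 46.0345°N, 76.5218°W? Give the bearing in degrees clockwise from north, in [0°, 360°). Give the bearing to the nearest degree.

Δλ = -76.5218 − 66.2597 = -142.7815°.
θ = atan2( sin Δλ · cos φ₂ , cos φ₁ · sin φ₂ − sin φ₁ · cos φ₂ · cos Δλ )
  = atan2(-0.41991, 0.05675) = -82.303° → normalised to [0°, 360°): 277.697°.

278°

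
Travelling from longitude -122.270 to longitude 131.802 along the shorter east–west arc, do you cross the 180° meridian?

Naïve |131.802 − -122.270| = 254.072° > 180°, so the shorter arc goes the other way round — across 180°.
Signed shortest Δλ = ((131.802 − -122.270 + 180) mod 360) − 180 = -105.928°.
Going west by 105.928° from -122.270° passes through 180° before reaching +131.802°.

Yes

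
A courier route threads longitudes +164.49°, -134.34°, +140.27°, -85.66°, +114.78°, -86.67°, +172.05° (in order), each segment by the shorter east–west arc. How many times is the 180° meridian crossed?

6

Leg 1: +164.49° → -134.34°, shortest Δλ = 61.17° (east) — crosses 180°.
Leg 2: -134.34° → +140.27°, shortest Δλ = -85.39° (west) — crosses 180°.
Leg 3: +140.27° → -85.66°, shortest Δλ = 134.07° (east) — crosses 180°.
Leg 4: -85.66° → +114.78°, shortest Δλ = -159.56° (west) — crosses 180°.
Leg 5: +114.78° → -86.67°, shortest Δλ = 158.55° (east) — crosses 180°.
Leg 6: -86.67° → +172.05°, shortest Δλ = -101.28° (west) — crosses 180°.
Total crossings: 6.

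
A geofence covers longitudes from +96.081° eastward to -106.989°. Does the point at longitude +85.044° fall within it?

No

Band width going east from +96.081° to -106.989°: ((-106.989 − 96.081) mod 360) = 156.930°.
Offset of +85.044° east of the west edge: ((85.044 − 96.081) mod 360) = 348.963°.
348.963° > 156.930° ⇒ outside.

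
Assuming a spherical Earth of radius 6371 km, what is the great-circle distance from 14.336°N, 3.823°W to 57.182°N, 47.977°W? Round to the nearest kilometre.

Δλ = -47.977 − -3.823 = -44.154°.
Δφ = 57.182 − 14.336 = 42.846°.
a = sin²(Δφ/2) + cos φ₁ · cos φ₂ · sin²(Δλ/2) = 0.207586.
c = 2·atan2(√a, √(1−a)) = 0.94613 rad → d = 6371·c ≈ 6027.78 km.

6028 km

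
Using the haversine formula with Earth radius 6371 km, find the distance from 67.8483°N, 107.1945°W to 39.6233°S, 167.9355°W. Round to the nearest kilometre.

Δλ = -167.9355 − -107.1945 = -60.7410°.
Δφ = -39.6233 − 67.8483 = -107.4716°.
a = sin²(Δφ/2) + cos φ₁ · cos φ₂ · sin²(Δλ/2) = 0.724357.
c = 2·atan2(√a, √(1−a)) = 2.03612 rad → d = 6371·c ≈ 12972.13 km.

12972 km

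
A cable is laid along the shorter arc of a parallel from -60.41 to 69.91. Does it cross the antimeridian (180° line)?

Signed shortest Δλ = ((69.91 − -60.41 + 180) mod 360) − 180 = 130.32°.
Going east by 130.32° from -60.41° reaches +69.91° without touching 180°.

No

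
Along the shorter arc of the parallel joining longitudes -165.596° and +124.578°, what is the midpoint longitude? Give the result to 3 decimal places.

+159.491°

Signed shortest Δλ from -165.596° to +124.578° is -69.826°.
Midpoint longitude = -165.596° + (-69.826°)/2 = -165.596° − 34.913° = -200.509°.
Normalise into (−180°, 180°]: +159.491°.
(The naïve average (-165.596 + +124.578)/2 = -20.509° is on the wrong side of the globe.)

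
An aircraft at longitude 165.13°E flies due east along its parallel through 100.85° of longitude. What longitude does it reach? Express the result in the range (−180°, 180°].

Start at +165.13°; shift +100.85° → +265.98°.
+265.98° lies outside (−180°, 180°]; subtract 360° → -94.02°.

94.02°W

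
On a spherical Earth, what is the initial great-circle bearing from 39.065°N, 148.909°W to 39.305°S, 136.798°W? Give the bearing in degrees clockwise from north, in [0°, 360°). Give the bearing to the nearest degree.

170°

Δλ = -136.798 − -148.909 = 12.111°.
θ = atan2( sin Δλ · cos φ₂ , cos φ₁ · sin φ₂ − sin φ₁ · cos φ₂ · cos Δλ )
  = atan2(0.16234, -0.96862) = 170.485° → normalised to [0°, 360°): 170.485°.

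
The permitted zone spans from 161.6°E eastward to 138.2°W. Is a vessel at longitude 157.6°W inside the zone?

Band width going east from +161.6° to -138.2°: ((-138.2 − 161.6) mod 360) = 60.2°.
Offset of -157.6° east of the west edge: ((-157.6 − 161.6) mod 360) = 40.8°.
40.8° ≤ 60.2° ⇒ inside.

Yes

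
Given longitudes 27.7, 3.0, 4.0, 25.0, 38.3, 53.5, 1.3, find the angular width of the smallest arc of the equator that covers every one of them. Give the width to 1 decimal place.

Sort the longitudes: +1.3°, +3.0°, +4.0°, +25.0°, +27.7°, +38.3°, +53.5°.
Eastward gaps between consecutive values (wrapping around): 1.7°, 1.0°, 21.0°, 2.7°, 10.6°, 15.2°, 307.8°.
Largest gap = 307.8° ⇒ minimal covering band is its complement: 360° − 307.8° = 52.2°.
Band runs from +1.3° eastward to +53.5°.

52.2°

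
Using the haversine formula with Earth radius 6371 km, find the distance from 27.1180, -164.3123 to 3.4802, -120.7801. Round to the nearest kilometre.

5315 km

Δλ = -120.7801 − -164.3123 = 43.5322°.
Δφ = 3.4802 − 27.1180 = -23.6378°.
a = sin²(Δφ/2) + cos φ₁ · cos φ₂ · sin²(Δλ/2) = 0.164115.
c = 2·atan2(√a, √(1−a)) = 0.83420 rad → d = 6371·c ≈ 5314.70 km.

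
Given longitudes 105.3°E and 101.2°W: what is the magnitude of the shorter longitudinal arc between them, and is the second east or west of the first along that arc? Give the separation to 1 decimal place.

153.5° east

Raw difference: -101.2 − 105.3 = -206.5°.
Normalise into (−180°, 180°]: -206.5° + 360° = 153.5°.
Positive ⇒ the second point lies to the east; separation 153.5°.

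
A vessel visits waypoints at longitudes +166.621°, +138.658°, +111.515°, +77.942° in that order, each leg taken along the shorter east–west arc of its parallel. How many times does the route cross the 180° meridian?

0

Leg 1: +166.621° → +138.658°, shortest Δλ = -27.963° (west) — does not cross 180°.
Leg 2: +138.658° → +111.515°, shortest Δλ = -27.143° (west) — does not cross 180°.
Leg 3: +111.515° → +77.942°, shortest Δλ = -33.573° (west) — does not cross 180°.
Total crossings: 0.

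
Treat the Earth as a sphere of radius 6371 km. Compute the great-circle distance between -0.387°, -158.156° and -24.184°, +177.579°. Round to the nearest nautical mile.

2008 nmi

Δλ = 177.579 − -158.156 = 335.735°; wrapped into (−180°, 180°]: -24.265°.
Δφ = -24.184 − -0.387 = -23.797°.
a = sin²(Δφ/2) + cos φ₁ · cos φ₂ · sin²(Δλ/2) = 0.082805.
c = 2·atan2(√a, √(1−a)) = 0.58377 rad → d = 6371·c ≈ 3719.20 km ≈ 2008.21 nmi.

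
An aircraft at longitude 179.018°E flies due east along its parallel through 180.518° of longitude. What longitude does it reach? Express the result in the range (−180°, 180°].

Start at +179.018°; shift +180.518° → +359.536°.
+359.536° lies outside (−180°, 180°]; subtract 360° → -0.464°.

0.464°W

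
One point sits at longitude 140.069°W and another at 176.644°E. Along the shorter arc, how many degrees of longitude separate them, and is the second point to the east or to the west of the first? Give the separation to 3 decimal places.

Raw difference: 176.644 − -140.069 = 316.713°.
Normalise into (−180°, 180°]: 316.713° − 360° = -43.287°.
Negative ⇒ the second point lies to the west; separation 43.287°.

43.287° west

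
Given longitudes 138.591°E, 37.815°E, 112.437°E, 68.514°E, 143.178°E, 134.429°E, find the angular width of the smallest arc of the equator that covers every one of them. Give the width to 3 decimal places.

105.363°

Sort the longitudes: +37.815°, +68.514°, +112.437°, +134.429°, +138.591°, +143.178°.
Eastward gaps between consecutive values (wrapping around): 30.699°, 43.923°, 21.992°, 4.162°, 4.587°, 254.637°.
Largest gap = 254.637° ⇒ minimal covering band is its complement: 360° − 254.637° = 105.363°.
Band runs from +37.815° eastward to +143.178°.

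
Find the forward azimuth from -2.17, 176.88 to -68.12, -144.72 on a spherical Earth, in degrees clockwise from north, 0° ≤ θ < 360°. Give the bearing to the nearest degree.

Δλ = -144.72 − 176.88 = -321.60°; wrapped into (−180°, 180°]: 38.40°.
θ = atan2( sin Δλ · cos φ₂ , cos φ₁ · sin φ₂ − sin φ₁ · cos φ₂ · cos Δλ )
  = atan2(0.23148, -0.91624) = 165.821° → normalised to [0°, 360°): 165.821°.

166°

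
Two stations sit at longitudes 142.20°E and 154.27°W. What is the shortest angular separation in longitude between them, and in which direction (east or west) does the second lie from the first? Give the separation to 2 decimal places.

63.53° east

Raw difference: -154.27 − 142.20 = -296.47°.
Normalise into (−180°, 180°]: -296.47° + 360° = 63.53°.
Positive ⇒ the second point lies to the east; separation 63.53°.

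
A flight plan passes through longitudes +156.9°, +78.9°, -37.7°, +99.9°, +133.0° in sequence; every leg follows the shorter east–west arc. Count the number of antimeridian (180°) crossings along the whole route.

Leg 1: +156.9° → +78.9°, shortest Δλ = -78.0° (west) — does not cross 180°.
Leg 2: +78.9° → -37.7°, shortest Δλ = -116.6° (west) — does not cross 180°.
Leg 3: -37.7° → +99.9°, shortest Δλ = 137.6° (east) — does not cross 180°.
Leg 4: +99.9° → +133.0°, shortest Δλ = 33.1° (east) — does not cross 180°.
Total crossings: 0.

0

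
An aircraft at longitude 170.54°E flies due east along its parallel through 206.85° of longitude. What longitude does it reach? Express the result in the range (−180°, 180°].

Start at +170.54°; shift +206.85° → +377.39°.
+377.39° lies outside (−180°, 180°]; subtract 360° → +17.39°.

17.39°E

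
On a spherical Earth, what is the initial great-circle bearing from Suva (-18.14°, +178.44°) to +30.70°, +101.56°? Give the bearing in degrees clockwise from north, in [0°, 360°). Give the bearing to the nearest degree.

303°

Δλ = 101.56 − 178.44 = -76.88°.
θ = atan2( sin Δλ · cos φ₂ , cos φ₁ · sin φ₂ − sin φ₁ · cos φ₂ · cos Δλ )
  = atan2(-0.83741, 0.54594) = -56.898° → normalised to [0°, 360°): 303.102°.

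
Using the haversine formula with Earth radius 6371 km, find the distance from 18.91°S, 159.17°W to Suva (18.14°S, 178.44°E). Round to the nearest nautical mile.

Δλ = 178.44 − -159.17 = 337.61°; wrapped into (−180°, 180°]: -22.39°.
Δφ = -18.14 − -18.91 = 0.77°.
a = sin²(Δφ/2) + cos φ₁ · cos φ₂ · sin²(Δλ/2) = 0.033932.
c = 2·atan2(√a, √(1−a)) = 0.37053 rad → d = 6371·c ≈ 2360.65 km ≈ 1274.65 nmi.

1275 nmi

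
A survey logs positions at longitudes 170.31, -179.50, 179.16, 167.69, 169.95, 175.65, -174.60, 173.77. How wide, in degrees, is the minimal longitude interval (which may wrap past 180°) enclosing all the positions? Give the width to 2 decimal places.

Sort the longitudes: -179.50°, -174.60°, +167.69°, +169.95°, +170.31°, +173.77°, +175.65°, +179.16°.
Eastward gaps between consecutive values (wrapping around): 4.90°, 342.29°, 2.26°, 0.36°, 3.46°, 1.88°, 3.51°, 1.34°.
Largest gap = 342.29° ⇒ minimal covering band is its complement: 360° − 342.29° = 17.71°.
Band runs from +167.69° eastward to -174.60°, crossing the antimeridian.

17.71°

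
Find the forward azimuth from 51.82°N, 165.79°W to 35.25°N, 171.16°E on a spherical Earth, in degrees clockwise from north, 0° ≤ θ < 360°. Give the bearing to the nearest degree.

234°

Δλ = 171.16 − -165.79 = 336.95°; wrapped into (−180°, 180°]: -23.05°.
θ = atan2( sin Δλ · cos φ₂ , cos φ₁ · sin φ₂ − sin φ₁ · cos φ₂ · cos Δλ )
  = atan2(-0.31974, -0.23394) = -126.191° → normalised to [0°, 360°): 233.809°.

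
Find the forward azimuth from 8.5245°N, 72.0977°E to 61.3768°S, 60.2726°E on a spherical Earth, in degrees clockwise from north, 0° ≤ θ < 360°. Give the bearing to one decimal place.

Δλ = 60.2726 − 72.0977 = -11.8251°.
θ = atan2( sin Δλ · cos φ₂ , cos φ₁ · sin φ₂ − sin φ₁ · cos φ₂ · cos Δλ )
  = atan2(-0.09817, -0.93760) = -174.023° → normalised to [0°, 360°): 185.977°.

186.0°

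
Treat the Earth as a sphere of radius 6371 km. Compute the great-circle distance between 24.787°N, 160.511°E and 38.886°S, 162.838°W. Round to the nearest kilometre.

8041 km

Δλ = -162.838 − 160.511 = -323.349°; wrapped into (−180°, 180°]: 36.651°.
Δφ = -38.886 − 24.787 = -63.673°.
a = sin²(Δφ/2) + cos φ₁ · cos φ₂ · sin²(Δλ/2) = 0.348114.
c = 2·atan2(√a, √(1−a)) = 1.26215 rad → d = 6371·c ≈ 8041.14 km.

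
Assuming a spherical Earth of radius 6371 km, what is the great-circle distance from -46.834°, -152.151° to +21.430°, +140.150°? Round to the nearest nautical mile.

5489 nmi

Δλ = 140.150 − -152.151 = 292.301°; wrapped into (−180°, 180°]: -67.699°.
Δφ = 21.430 − -46.834 = 68.264°.
a = sin²(Δφ/2) + cos φ₁ · cos φ₂ · sin²(Δλ/2) = 0.512416.
c = 2·atan2(√a, √(1−a)) = 1.59563 rad → d = 6371·c ≈ 10165.77 km ≈ 5489.08 nmi.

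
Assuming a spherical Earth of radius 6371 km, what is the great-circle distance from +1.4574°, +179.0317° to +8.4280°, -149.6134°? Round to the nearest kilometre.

3556 km

Δλ = -149.6134 − 179.0317 = -328.6451°; wrapped into (−180°, 180°]: 31.3549°.
Δφ = 8.4280 − 1.4574 = 6.9706°.
a = sin²(Δφ/2) + cos φ₁ · cos φ₂ · sin²(Δλ/2) = 0.075903.
c = 2·atan2(√a, √(1−a)) = 0.55823 rad → d = 6371·c ≈ 3556.49 km.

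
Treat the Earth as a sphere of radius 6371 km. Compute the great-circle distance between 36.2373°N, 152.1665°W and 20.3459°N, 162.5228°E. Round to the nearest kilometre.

4725 km

Δλ = 162.5228 − -152.1665 = 314.6893°; wrapped into (−180°, 180°]: -45.3107°.
Δφ = 20.3459 − 36.2373 = -15.8914°.
a = sin²(Δφ/2) + cos φ₁ · cos φ₂ · sin²(Δλ/2) = 0.131313.
c = 2·atan2(√a, √(1−a)) = 0.74162 rad → d = 6371·c ≈ 4724.88 km.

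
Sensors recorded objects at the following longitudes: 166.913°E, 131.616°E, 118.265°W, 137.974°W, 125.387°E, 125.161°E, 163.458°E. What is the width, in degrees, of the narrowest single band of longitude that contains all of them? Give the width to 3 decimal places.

Sort the longitudes: -137.974°, -118.265°, +125.161°, +125.387°, +131.616°, +163.458°, +166.913°.
Eastward gaps between consecutive values (wrapping around): 19.709°, 243.426°, 0.226°, 6.229°, 31.842°, 3.455°, 55.113°.
Largest gap = 243.426° ⇒ minimal covering band is its complement: 360° − 243.426° = 116.574°.
Band runs from +125.161° eastward to -118.265°, crossing the antimeridian.

116.574°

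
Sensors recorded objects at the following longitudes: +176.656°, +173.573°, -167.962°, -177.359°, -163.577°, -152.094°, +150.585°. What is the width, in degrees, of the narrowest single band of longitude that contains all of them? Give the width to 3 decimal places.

Sort the longitudes: -177.359°, -167.962°, -163.577°, -152.094°, +150.585°, +173.573°, +176.656°.
Eastward gaps between consecutive values (wrapping around): 9.397°, 4.385°, 11.483°, 302.679°, 22.988°, 3.083°, 5.985°.
Largest gap = 302.679° ⇒ minimal covering band is its complement: 360° − 302.679° = 57.321°.
Band runs from +150.585° eastward to -152.094°, crossing the antimeridian.

57.321°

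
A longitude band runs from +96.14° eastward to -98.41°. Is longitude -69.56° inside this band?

No

Band width going east from +96.14° to -98.41°: ((-98.41 − 96.14) mod 360) = 165.45°.
Offset of -69.56° east of the west edge: ((-69.56 − 96.14) mod 360) = 194.30°.
194.30° > 165.45° ⇒ outside.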